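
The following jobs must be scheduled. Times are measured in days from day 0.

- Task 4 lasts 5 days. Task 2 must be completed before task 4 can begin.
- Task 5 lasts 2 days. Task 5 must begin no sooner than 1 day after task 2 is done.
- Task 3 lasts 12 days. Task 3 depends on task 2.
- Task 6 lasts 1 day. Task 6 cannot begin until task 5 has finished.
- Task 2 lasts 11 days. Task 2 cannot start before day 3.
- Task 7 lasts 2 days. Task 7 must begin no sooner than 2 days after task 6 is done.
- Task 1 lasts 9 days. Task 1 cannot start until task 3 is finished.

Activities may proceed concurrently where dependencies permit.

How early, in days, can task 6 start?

Task 2 cannot begin until its own release at day 3. It runs from day 3 to 3 + 11 = day 14.
Task 5 cannot begin until task 2 (finishes day 14, plus 1-day gap → day 15). It runs from day 15 to 15 + 2 = day 17.
Task 6 waits on task 5 (finishes day 17), so the earliest it can start is day 17.

17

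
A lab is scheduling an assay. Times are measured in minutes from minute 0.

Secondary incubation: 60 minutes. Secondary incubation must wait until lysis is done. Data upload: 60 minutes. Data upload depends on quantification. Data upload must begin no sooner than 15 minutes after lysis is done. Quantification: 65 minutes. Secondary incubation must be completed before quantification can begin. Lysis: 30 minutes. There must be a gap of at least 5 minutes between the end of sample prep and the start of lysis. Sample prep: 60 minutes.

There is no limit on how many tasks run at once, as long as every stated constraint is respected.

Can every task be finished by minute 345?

Nothing blocks sample prep, so it runs from minute 0 to minute 60.
Lysis waits on sample prep (finishes minute 60, plus 5-minute gap → minute 65), so it starts at minute 65 and finishes at 65 + 30 = minute 95.
Secondary incubation cannot begin until lysis (finishes minute 95). It runs from minute 95 to 95 + 60 = minute 155.
After secondary incubation (finishes minute 155), quantification can start at minute 155 and finishes at minute 220.
Data upload has to wait for quantification (finishes minute 220); lysis (finishes minute 95, plus 15-minute gap → minute 110). The latest of these is minute 220, so data upload runs minute 220 to 220 + 60 = minute 280.
Every task is finished by minute 280, which is no later than the deadline of 345, so the schedule is feasible.

Yes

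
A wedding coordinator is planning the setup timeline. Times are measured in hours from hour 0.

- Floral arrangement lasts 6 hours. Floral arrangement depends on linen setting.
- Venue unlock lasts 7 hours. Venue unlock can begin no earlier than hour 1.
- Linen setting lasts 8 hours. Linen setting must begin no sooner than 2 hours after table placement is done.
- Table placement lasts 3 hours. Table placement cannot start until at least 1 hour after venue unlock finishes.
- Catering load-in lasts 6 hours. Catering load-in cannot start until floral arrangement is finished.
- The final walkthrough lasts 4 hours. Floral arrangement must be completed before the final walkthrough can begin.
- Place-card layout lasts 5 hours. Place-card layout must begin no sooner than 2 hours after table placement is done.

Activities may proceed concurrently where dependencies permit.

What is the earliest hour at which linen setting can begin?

After its own release at hour 1, venue unlock can start at hour 1 and finishes at hour 8.
Table placement waits on venue unlock (finishes hour 8, plus 1-hour gap → hour 9), so it starts at hour 9 and finishes at 9 + 3 = hour 12.
Linen setting waits on table placement (finishes hour 12, plus 2-hour gap → hour 14), so the earliest it can start is hour 14.

14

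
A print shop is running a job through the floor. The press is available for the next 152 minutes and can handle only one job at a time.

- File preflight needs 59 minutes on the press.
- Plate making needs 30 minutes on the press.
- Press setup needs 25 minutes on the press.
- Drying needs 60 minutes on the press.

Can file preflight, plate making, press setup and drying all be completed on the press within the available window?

No

Running back to back, the jobs need 59 + 30 + 25 + 60 = 174 minutes on the press.
Since 174 > 152, they cannot all fit.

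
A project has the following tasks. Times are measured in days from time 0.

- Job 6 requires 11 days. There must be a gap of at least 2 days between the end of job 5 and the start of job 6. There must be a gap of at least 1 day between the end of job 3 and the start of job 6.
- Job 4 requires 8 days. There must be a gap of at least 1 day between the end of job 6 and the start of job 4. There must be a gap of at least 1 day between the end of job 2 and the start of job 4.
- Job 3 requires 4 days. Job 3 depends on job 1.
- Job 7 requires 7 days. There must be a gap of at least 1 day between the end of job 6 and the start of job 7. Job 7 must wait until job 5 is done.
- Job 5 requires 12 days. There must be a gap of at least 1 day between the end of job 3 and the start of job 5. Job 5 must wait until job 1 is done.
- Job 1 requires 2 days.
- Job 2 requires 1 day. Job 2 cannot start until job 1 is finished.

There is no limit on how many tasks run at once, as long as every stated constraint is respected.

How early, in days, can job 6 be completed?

32

Job 1 has no prerequisites, so it starts at day 0 and finishes at day 2.
After job 1 (finishes day 2), job 3 can start at day 2 and finishes at day 6.
Job 5 needs all of job 3 (finishes day 6, plus 1-day gap → day 7); job 1 (finishes day 2). That puts its earliest start at day 7; it finishes at 7 + 12 = day 19.
Job 6 cannot start until job 5 (finishes day 19, plus 2-day gap → day 21); job 3 (finishes day 6, plus 1-day gap → day 7). The controlling bound is day 21, so job 6 finishes at 21 + 11 = day 32.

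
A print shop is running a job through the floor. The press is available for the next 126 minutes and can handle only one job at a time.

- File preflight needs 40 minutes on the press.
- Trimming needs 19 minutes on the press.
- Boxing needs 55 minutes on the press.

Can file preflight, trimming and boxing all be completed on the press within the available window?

Running back to back, the jobs need 40 + 19 + 55 = 114 minutes on the press.
Since 114 ≤ 126, they fit within the window.

Yes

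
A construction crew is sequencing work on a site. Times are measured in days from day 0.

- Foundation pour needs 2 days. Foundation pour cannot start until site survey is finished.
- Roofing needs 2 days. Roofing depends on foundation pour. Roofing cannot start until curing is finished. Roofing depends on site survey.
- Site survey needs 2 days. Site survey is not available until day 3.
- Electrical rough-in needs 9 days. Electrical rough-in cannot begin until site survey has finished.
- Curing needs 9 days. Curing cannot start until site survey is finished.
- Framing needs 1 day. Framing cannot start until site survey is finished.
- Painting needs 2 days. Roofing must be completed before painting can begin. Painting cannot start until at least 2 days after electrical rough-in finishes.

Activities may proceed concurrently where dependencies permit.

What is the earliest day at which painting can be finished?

Site survey waits on its own release at day 3, so it starts at day 3 and finishes at 3 + 2 = day 5.
Electrical rough-in cannot begin until site survey (finishes day 5). It runs from day 5 to 5 + 9 = day 14.
Curing cannot begin until site survey (finishes day 5). It runs from day 5 to 5 + 9 = day 14.
Foundation pour cannot begin until site survey (finishes day 5). It runs from day 5 to 5 + 2 = day 7.
For roofing: foundation pour (finishes day 7); curing (finishes day 14); site survey (finishes day 5). Taking the maximum gives a start of day 14, and it finishes at 14 + 2 = day 16.
Painting has to wait for roofing (finishes day 16); electrical rough-in (finishes day 14, plus 2-day gap → day 16). The latest of these is day 16, so painting runs day 16 to 16 + 2 = day 18.

18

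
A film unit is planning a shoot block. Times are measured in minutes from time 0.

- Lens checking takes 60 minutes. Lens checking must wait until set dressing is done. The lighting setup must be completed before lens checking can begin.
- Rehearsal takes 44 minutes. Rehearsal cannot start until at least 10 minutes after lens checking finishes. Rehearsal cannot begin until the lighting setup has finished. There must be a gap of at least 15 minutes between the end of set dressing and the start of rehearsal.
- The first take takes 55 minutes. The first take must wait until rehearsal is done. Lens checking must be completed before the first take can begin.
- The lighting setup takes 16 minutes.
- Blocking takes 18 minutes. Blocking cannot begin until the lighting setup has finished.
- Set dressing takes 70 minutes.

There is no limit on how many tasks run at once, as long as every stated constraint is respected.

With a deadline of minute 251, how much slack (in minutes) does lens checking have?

The lighting setup can start immediately at minute 0; it finishes at minute 16.
Set dressing can start immediately at minute 0; it finishes at minute 70.
Lens checking cannot start until set dressing (finishes minute 70); the lighting setup (finishes minute 16). The controlling bound is minute 70, so lens checking finishes at 70 + 60 = minute 130.

Working backward from the deadline:
The first take must finish by minute 251; it takes 55 minutes, so it must start by 251 − 55 = minute 196.
Rehearsal feeds into the first take (must start by minute 196); so rehearsal must finish by minute 196 and therefore start by minute 152.
Lens checking must finish in time for rehearsal (must start by minute 152, minus 10-minute gap → minute 142); the first take (must start by minute 196). The tightest is minute 142, so lens checking must start by 142 − 60 = minute 82.
So lens checking can start as early as minute 70 and as late as minute 82, giving 82 − 70 = 12 minutes of slack.

12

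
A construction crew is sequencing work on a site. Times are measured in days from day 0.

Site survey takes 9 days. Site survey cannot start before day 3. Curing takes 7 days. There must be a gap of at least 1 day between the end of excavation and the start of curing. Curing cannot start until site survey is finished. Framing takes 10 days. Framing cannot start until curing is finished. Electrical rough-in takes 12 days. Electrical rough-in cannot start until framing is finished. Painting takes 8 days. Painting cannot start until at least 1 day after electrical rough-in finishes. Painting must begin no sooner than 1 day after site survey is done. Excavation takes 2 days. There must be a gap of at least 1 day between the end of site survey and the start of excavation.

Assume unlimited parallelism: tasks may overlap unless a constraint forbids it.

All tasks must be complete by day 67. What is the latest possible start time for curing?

Painting has no dependents, so it just needs to finish by day 67. Starting by 67 − 8 = day 59 achieves that.
Electrical rough-in feeds into painting (must start by day 59, minus 1-day gap → day 58); so electrical rough-in must finish by day 58 and therefore start by day 46.
Framing must finish before electrical rough-in (must start by day 46). With a 10-day duration, framing must start by 46 − 10 = day 36.
Since framing (must start by day 36) depends on it, curing must finish by day 36. Backing off its 7-day duration gives a latest start of day 29.

29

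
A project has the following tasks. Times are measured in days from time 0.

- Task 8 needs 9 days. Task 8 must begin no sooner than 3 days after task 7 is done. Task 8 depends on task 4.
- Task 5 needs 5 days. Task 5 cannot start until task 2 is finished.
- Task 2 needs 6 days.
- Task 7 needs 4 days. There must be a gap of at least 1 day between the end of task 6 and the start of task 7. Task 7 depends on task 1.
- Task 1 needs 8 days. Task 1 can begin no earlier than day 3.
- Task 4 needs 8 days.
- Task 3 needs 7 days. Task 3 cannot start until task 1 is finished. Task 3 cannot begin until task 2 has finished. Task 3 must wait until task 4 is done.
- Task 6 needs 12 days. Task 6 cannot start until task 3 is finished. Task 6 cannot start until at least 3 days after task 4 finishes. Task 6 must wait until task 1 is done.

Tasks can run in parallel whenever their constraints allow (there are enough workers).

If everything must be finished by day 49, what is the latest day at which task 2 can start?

7

Task 8 must finish by day 49; it takes 9 days, so it must start by 49 − 9 = day 40.
Task 7 has to be done before task 8 (must start by day 40, minus 3-day gap → day 37). That means finishing by day 37, i.e. starting by 37 − 4 = day 33.
Since task 7 (must start by day 33, minus 1-day gap → day 32) depends on it, task 6 must finish by day 32. Backing off its 12-day duration gives a latest start of day 20.
Since task 6 (must start by day 20) depends on it, task 3 must finish by day 20. Backing off its 7-day duration gives a latest start of day 13.
Nothing follows task 5; the deadline of day 49 is its only limit. It must start by 49 − 5 = day 44.
For task 2: task 3 (must start by day 13); task 5 (must start by day 44). The most restrictive is day 13; with a 6-day duration, task 2 must start by day 7.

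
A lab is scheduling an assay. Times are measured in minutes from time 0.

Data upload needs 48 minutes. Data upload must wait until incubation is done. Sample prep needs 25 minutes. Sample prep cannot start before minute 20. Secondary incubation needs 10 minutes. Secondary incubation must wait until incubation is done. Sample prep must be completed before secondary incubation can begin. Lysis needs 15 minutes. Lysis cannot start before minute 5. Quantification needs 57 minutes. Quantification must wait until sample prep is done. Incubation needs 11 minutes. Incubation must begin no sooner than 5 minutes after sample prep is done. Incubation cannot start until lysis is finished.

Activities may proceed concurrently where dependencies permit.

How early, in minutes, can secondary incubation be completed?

71

After its own release at minute 5, lysis can start at minute 5 and finishes at minute 20.
Sample prep waits on its own release at minute 20, so it starts at minute 20 and finishes at 20 + 25 = minute 45.
Incubation needs all of sample prep (finishes minute 45, plus 5-minute gap → minute 50); lysis (finishes minute 20). That puts its earliest start at minute 50; it finishes at 50 + 11 = minute 61.
Secondary incubation needs all of incubation (finishes minute 61); sample prep (finishes minute 45). That puts its earliest start at minute 61; it finishes at 61 + 10 = minute 71.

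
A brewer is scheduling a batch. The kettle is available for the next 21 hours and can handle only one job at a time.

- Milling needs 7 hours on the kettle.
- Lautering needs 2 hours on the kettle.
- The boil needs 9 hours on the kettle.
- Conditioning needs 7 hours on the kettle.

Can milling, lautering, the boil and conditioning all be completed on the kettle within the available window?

Running back to back, the jobs need 7 + 2 + 9 + 7 = 25 hours on the kettle.
Since 25 > 21, they cannot all fit.

No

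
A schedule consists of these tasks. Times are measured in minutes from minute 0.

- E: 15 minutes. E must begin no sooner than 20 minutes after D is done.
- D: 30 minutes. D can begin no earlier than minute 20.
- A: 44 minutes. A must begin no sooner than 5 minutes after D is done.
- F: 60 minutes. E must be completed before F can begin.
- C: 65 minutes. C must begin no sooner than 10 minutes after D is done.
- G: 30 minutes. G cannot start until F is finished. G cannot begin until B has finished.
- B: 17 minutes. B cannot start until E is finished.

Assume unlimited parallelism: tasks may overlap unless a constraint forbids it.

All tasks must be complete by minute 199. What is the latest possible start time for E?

G must finish by minute 199; it takes 30 minutes, so it must start by 199 − 30 = minute 169.
Since G (must start by minute 169) depends on it, B must finish by minute 169. Backing off its 17-minute duration gives a latest start of minute 152.
F feeds into G (must start by minute 169); so F must finish by minute 169 and therefore start by minute 109.
E has several dependents: B (must start by minute 152); F (must start by minute 109). The earliest of those limits is minute 109, so E must start by 109 − 15 = minute 94.

94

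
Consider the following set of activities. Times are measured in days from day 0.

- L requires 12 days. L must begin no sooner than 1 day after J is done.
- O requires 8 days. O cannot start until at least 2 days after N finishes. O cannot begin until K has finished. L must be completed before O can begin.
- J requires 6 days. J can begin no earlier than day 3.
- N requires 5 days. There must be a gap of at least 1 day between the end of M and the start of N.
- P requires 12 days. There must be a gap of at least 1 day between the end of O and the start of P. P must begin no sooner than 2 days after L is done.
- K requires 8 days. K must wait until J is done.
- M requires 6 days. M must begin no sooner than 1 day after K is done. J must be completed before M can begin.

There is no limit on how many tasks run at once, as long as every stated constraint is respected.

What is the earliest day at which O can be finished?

J cannot begin until its own release at day 3. It runs from day 3 to 3 + 6 = day 9.
L cannot begin until J (finishes day 9, plus 1-day gap → day 10). It runs from day 10 to 10 + 12 = day 22.
K cannot begin until J (finishes day 9). It runs from day 9 to 9 + 8 = day 17.
M cannot start until K (finishes day 17, plus 1-day gap → day 18); J (finishes day 9). The controlling bound is day 18, so M finishes at 18 + 6 = day 24.
After M (finishes day 24, plus 1-day gap → day 25), N can start at day 25 and finishes at day 30.
O needs all of N (finishes day 30, plus 2-day gap → day 32); K (finishes day 17); L (finishes day 22). That puts its earliest start at day 32; it finishes at 32 + 8 = day 40.

40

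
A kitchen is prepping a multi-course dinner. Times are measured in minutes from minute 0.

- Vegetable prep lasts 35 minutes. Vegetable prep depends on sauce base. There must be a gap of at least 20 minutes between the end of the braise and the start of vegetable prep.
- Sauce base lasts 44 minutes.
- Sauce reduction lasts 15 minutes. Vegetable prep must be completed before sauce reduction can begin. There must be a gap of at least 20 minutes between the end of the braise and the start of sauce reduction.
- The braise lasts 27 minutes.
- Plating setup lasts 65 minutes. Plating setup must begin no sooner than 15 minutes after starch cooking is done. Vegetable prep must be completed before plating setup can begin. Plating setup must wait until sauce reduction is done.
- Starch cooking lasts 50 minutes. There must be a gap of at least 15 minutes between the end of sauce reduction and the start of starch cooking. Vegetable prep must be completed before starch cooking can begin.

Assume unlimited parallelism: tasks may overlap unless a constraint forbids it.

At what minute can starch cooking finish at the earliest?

162

The braise has no prerequisites, so it starts at minute 0 and finishes at minute 27.
Sauce base has no prerequisites, so it starts at minute 0 and finishes at minute 44.
Vegetable prep has to wait for sauce base (finishes minute 44); the braise (finishes minute 27, plus 20-minute gap → minute 47). The latest of these is minute 47, so vegetable prep runs minute 47 to 47 + 35 = minute 82.
Sauce reduction has to wait for vegetable prep (finishes minute 82); the braise (finishes minute 27, plus 20-minute gap → minute 47). The latest of these is minute 82, so sauce reduction runs minute 82 to 82 + 15 = minute 97.
Starch cooking has to wait for sauce reduction (finishes minute 97, plus 15-minute gap → minute 112); vegetable prep (finishes minute 82). The latest of these is minute 112, so starch cooking runs minute 112 to 112 + 50 = minute 162.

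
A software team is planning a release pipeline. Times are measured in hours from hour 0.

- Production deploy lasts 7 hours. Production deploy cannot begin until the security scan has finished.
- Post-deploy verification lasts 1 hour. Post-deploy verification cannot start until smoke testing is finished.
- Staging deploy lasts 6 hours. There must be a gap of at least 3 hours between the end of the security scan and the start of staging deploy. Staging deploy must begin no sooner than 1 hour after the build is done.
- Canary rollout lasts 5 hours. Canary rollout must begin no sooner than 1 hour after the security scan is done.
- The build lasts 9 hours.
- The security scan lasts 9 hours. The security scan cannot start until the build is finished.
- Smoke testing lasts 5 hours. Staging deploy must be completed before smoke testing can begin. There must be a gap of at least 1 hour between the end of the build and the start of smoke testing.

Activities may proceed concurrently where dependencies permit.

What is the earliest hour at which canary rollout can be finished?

The build can start immediately at hour 0; it finishes at hour 9.
The security scan cannot begin until the build (finishes hour 9). It runs from hour 9 to 9 + 9 = hour 18.
After the security scan (finishes hour 18, plus 1-hour gap → hour 19), canary rollout can start at hour 19 and finishes at hour 24.

24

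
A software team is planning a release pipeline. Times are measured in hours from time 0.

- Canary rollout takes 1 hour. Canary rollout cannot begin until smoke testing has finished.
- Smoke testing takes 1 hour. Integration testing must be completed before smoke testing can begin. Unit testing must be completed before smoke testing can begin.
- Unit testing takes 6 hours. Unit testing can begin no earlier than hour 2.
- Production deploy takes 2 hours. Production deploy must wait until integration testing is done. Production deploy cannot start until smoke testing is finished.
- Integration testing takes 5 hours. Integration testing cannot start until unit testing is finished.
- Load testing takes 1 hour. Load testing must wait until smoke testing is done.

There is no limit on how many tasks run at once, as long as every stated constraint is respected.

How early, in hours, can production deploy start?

14

Unit testing waits on its own release at hour 2, so it starts at hour 2 and finishes at 2 + 6 = hour 8.
Integration testing cannot begin until unit testing (finishes hour 8). It runs from hour 8 to 8 + 5 = hour 13.
Smoke testing has to wait for integration testing (finishes hour 13); unit testing (finishes hour 8). The latest of these is hour 13, so smoke testing runs hour 13 to 13 + 1 = hour 14.
Production deploy waits on integration testing (finishes hour 13); smoke testing (finishes hour 14). The latest of these is hour 14, which is the earliest production deploy can start.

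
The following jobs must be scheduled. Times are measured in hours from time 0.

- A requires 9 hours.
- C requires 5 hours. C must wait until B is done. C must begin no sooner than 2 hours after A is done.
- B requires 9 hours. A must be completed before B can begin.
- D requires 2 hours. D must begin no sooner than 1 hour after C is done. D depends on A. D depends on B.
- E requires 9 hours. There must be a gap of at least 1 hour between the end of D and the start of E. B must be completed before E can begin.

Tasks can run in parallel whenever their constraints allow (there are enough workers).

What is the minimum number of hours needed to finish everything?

36

A has no prerequisites, so it starts at hour 0 and finishes at hour 9.
B cannot begin until A (finishes hour 9). It runs from hour 9 to 9 + 9 = hour 18.
C needs all of B (finishes hour 18); A (finishes hour 9, plus 2-hour gap → hour 11). That puts its earliest start at hour 18; it finishes at 18 + 5 = hour 23.
D cannot start until C (finishes hour 23, plus 1-hour gap → hour 24); A (finishes hour 9); B (finishes hour 18). The controlling bound is hour 24, so D finishes at 24 + 2 = hour 26.
E needs all of D (finishes hour 26, plus 1-hour gap → hour 27); B (finishes hour 18). That puts its earliest start at hour 27; it finishes at 27 + 9 = hour 36.
All tasks are finished once the last one completes. Finish times: A at 9, B at 18, C at 23, D at 26, E at 36. The latest is hour 36.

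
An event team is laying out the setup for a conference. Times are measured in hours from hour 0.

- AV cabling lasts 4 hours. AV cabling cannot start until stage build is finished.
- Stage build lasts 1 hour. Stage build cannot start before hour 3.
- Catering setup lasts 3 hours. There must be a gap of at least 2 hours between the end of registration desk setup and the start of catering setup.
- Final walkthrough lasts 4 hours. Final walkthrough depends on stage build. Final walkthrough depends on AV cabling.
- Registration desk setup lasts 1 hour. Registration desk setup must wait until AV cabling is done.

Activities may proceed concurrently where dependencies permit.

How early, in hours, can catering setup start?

Stage build waits on its own release at hour 3, so it starts at hour 3 and finishes at 3 + 1 = hour 4.
After stage build (finishes hour 4), AV cabling can start at hour 4 and finishes at hour 8.
Registration desk setup cannot begin until AV cabling (finishes hour 8). It runs from hour 8 to 8 + 1 = hour 9.
Catering setup waits on registration desk setup (finishes hour 9, plus 2-hour gap → hour 11), so the earliest it can start is hour 11.

11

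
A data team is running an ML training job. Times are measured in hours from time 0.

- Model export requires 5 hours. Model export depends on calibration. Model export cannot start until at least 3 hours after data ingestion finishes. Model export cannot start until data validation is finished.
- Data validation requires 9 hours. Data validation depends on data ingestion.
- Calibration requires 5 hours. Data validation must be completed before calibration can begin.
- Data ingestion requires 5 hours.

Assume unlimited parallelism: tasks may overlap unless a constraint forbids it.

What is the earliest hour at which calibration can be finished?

Nothing blocks data ingestion, so it runs from hour 0 to hour 5.
After data ingestion (finishes hour 5), data validation can start at hour 5 and finishes at hour 14.
After data validation (finishes hour 14), calibration can start at hour 14 and finishes at hour 19.

19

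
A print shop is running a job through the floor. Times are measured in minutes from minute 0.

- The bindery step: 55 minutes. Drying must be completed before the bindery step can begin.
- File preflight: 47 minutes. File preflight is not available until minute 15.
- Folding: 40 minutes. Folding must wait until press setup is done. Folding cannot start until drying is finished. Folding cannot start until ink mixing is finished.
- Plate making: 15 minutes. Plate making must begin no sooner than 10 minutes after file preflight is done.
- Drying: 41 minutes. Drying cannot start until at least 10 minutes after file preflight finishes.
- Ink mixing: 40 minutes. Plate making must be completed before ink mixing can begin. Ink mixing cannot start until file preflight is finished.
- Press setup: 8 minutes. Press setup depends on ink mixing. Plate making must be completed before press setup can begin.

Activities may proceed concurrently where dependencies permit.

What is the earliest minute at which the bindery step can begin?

113

File preflight cannot begin until its own release at minute 15. It runs from minute 15 to 15 + 47 = minute 62.
Drying waits on file preflight (finishes minute 62, plus 10-minute gap → minute 72), so it starts at minute 72 and finishes at 72 + 41 = minute 113.
The bindery step waits on drying (finishes minute 113), so the earliest it can start is minute 113.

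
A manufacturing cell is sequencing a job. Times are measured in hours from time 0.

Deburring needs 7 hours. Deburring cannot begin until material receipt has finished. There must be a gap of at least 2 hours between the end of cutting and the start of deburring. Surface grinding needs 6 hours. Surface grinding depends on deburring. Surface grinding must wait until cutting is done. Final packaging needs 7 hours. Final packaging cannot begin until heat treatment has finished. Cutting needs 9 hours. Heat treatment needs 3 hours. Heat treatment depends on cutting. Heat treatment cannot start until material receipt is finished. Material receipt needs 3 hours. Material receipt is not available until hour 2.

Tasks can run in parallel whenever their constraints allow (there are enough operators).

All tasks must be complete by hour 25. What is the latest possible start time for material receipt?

9

Surface grinding has no dependents, so it just needs to finish by hour 25. Starting by 25 − 6 = hour 19 achieves that.
Deburring must finish before surface grinding (must start by hour 19). With a 7-hour duration, deburring must start by 19 − 7 = hour 12.
To finish by hour 25, final packaging (duration 7) must start no later than hour 18.
Since final packaging (must start by hour 18) depends on it, heat treatment must finish by hour 18. Backing off its 3-hour duration gives a latest start of hour 15.
Material receipt feeds deburring (must start by hour 12); heat treatment (must start by hour 15). Taking the minimum, material receipt must finish by hour 12 and start by 12 − 3 = hour 9.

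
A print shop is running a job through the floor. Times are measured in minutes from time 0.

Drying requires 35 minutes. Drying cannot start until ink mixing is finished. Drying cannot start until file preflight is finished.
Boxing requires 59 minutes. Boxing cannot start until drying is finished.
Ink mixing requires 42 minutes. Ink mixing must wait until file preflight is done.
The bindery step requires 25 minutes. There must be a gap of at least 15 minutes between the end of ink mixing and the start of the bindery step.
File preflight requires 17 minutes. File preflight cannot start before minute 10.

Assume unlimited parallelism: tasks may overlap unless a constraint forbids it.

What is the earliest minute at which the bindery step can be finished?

109

After its own release at minute 10, file preflight can start at minute 10 and finishes at minute 27.
After file preflight (finishes minute 27), ink mixing can start at minute 27 and finishes at minute 69.
The bindery step cannot begin until ink mixing (finishes minute 69, plus 15-minute gap → minute 84). It runs from minute 84 to 84 + 25 = minute 109.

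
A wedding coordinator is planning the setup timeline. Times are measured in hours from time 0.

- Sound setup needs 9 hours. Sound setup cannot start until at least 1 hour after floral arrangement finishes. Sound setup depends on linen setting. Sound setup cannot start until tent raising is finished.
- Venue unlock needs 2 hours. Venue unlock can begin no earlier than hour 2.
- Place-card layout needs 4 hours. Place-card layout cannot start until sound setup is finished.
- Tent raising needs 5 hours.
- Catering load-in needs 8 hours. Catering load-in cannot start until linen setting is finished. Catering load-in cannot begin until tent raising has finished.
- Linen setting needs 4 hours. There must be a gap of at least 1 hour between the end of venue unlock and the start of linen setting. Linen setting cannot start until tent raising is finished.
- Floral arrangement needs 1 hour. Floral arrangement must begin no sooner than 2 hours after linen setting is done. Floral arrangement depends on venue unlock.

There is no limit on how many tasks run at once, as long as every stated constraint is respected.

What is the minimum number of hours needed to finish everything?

Tent raising has no prerequisites, so it starts at hour 0 and finishes at hour 5.
Venue unlock waits on its own release at hour 2, so it starts at hour 2 and finishes at 2 + 2 = hour 4.
Linen setting needs all of venue unlock (finishes hour 4, plus 1-hour gap → hour 5); tent raising (finishes hour 5). That puts its earliest start at hour 5; it finishes at 5 + 4 = hour 9.
Catering load-in needs all of linen setting (finishes hour 9); tent raising (finishes hour 5). That puts its earliest start at hour 9; it finishes at 9 + 8 = hour 17.
Floral arrangement has to wait for linen setting (finishes hour 9, plus 2-hour gap → hour 11); venue unlock (finishes hour 4). The latest of these is hour 11, so floral arrangement runs hour 11 to 11 + 1 = hour 12.
Sound setup cannot start until floral arrangement (finishes hour 12, plus 1-hour gap → hour 13); linen setting (finishes hour 9); tent raising (finishes hour 5). The controlling bound is hour 13, so sound setup finishes at 13 + 9 = hour 22.
After sound setup (finishes hour 22), place-card layout can start at hour 22 and finishes at hour 26.
All tasks are finished once the last one completes. Finish times: Venue unlock at 4, Tent raising at 5, Linen setting at 9, Floral arrangement at 12, Sound setup at 22, Catering load-in at 17, Place-card layout at 26. The latest is hour 26.

26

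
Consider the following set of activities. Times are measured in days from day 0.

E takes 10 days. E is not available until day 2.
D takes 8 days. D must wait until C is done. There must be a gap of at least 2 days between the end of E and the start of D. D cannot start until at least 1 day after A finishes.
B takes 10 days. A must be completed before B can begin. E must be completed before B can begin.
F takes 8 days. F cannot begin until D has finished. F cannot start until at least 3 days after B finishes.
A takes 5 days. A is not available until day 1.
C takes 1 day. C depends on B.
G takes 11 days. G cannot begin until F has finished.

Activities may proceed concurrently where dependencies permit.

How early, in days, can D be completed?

E waits on its own release at day 2, so it starts at day 2 and finishes at 2 + 10 = day 12.
After its own release at day 1, A can start at day 1 and finishes at day 6.
B cannot start until A (finishes day 6); E (finishes day 12). The controlling bound is day 12, so B finishes at 12 + 10 = day 22.
C waits on B (finishes day 22), so it starts at day 22 and finishes at 22 + 1 = day 23.
For D: C (finishes day 23); E (finishes day 12, plus 2-day gap → day 14); A (finishes day 6, plus 1-day gap → day 7). Taking the maximum gives a start of day 23, and it finishes at 23 + 8 = day 31.

31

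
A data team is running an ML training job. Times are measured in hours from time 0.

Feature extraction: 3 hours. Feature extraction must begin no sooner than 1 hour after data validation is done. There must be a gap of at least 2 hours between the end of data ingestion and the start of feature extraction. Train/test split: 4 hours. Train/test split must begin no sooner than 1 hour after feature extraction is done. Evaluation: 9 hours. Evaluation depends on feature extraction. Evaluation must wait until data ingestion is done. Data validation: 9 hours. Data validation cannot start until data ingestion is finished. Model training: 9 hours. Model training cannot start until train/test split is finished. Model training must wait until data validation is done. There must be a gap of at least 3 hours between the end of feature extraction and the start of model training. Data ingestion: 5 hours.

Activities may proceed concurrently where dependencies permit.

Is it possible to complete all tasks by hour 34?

Yes

Nothing blocks data ingestion, so it runs from hour 0 to hour 5.
Data validation waits on data ingestion (finishes hour 5), so it starts at hour 5 and finishes at 5 + 9 = hour 14.
Feature extraction has to wait for data validation (finishes hour 14, plus 1-hour gap → hour 15); data ingestion (finishes hour 5, plus 2-hour gap → hour 7). The latest of these is hour 15, so feature extraction runs hour 15 to 15 + 3 = hour 18.
For evaluation: feature extraction (finishes hour 18); data ingestion (finishes hour 5). Taking the maximum gives a start of hour 18, and it finishes at 18 + 9 = hour 27.
After feature extraction (finishes hour 18, plus 1-hour gap → hour 19), train/test split can start at hour 19 and finishes at hour 23.
Model training needs all of train/test split (finishes hour 23); data validation (finishes hour 14); feature extraction (finishes hour 18, plus 3-hour gap → hour 21). That puts its earliest start at hour 23; it finishes at 23 + 9 = hour 32.
Every task is finished by hour 32, which is no later than the deadline of 34, so the schedule is feasible.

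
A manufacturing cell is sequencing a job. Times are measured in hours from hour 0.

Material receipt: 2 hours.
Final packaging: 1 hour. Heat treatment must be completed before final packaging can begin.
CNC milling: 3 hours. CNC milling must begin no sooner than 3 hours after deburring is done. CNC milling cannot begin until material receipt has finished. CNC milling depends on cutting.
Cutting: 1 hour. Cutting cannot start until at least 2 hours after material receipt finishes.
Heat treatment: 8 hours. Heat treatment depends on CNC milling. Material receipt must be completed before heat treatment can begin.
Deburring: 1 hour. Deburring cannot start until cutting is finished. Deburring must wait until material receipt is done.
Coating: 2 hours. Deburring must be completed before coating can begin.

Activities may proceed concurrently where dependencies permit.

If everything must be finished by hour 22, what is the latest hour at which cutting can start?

5

To finish by hour 22, final packaging (duration 1) must start no later than hour 21.
Heat treatment has to be done before final packaging (must start by hour 21). That means finishing by hour 21, i.e. starting by 21 − 8 = hour 13.
CNC milling feeds into heat treatment (must start by hour 13); so CNC milling must finish by hour 13 and therefore start by hour 10.
Coating must finish by hour 22; it takes 2 hours, so it must start by 22 − 2 = hour 20.
Deburring must finish in time for CNC milling (must start by hour 10, minus 3-hour gap → hour 7); coating (must start by hour 20). The tightest is hour 7, so deburring must start by 7 − 1 = hour 6.
For cutting: deburring (must start by hour 6); CNC milling (must start by hour 10). The most restrictive is hour 6; with a 1-hour duration, cutting must start by hour 5.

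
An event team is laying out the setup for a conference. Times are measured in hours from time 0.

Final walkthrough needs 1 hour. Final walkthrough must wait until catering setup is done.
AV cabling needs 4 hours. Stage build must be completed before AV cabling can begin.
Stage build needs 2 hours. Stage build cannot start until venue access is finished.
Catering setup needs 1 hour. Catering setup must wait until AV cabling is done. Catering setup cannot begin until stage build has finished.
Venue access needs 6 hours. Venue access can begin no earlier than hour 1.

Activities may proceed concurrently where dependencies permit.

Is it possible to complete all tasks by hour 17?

Yes

After its own release at hour 1, venue access can start at hour 1 and finishes at hour 7.
After venue access (finishes hour 7), stage build can start at hour 7 and finishes at hour 9.
After stage build (finishes hour 9), AV cabling can start at hour 9 and finishes at hour 13.
Catering setup has to wait for AV cabling (finishes hour 13); stage build (finishes hour 9). The latest of these is hour 13, so catering setup runs hour 13 to 13 + 1 = hour 14.
Final walkthrough cannot begin until catering setup (finishes hour 14). It runs from hour 14 to 14 + 1 = hour 15.
Every task is finished by hour 15, which is no later than the deadline of 17, so the schedule is feasible.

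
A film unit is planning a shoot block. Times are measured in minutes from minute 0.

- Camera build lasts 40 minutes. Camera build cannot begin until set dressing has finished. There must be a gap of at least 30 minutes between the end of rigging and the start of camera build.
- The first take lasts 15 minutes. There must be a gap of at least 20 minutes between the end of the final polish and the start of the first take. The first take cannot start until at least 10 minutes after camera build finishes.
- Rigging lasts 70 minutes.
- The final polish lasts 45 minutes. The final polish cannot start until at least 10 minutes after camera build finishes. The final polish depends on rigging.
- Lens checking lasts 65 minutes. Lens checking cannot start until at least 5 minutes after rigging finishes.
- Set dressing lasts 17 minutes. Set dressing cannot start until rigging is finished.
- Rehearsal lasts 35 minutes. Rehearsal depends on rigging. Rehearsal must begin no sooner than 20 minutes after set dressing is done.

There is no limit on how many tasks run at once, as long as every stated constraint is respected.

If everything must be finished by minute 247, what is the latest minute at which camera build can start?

The first take has no dependents, so it just needs to finish by minute 247. Starting by 247 − 15 = minute 232 achieves that.
The final polish has to be done before the first take (must start by minute 232, minus 20-minute gap → minute 212). That means finishing by minute 212, i.e. starting by 212 − 45 = minute 167.
Camera build has several dependents: the final polish (must start by minute 167, minus 10-minute gap → minute 157); the first take (must start by minute 232, minus 10-minute gap → minute 222). The earliest of those limits is minute 157, so camera build must start by 157 − 40 = minute 117.

117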